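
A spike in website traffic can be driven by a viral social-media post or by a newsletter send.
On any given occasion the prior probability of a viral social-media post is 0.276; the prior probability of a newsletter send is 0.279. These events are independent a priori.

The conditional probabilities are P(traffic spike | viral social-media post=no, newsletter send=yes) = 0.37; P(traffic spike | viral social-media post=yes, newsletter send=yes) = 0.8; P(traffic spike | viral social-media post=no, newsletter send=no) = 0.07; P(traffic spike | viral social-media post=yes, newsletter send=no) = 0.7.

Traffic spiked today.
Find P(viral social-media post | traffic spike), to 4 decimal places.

P(traffic spike) = 0.07·0.724·0.721 + 0.37·0.724·0.279 + 0.7·0.276·0.721 + 0.8·0.276·0.279 = 0.036540 + 0.074739 + 0.139297 + 0.061603 = 0.312179
The viral social-media post-present share is 0.139297 + 0.061603 = 0.200900.
P(viral social-media post | traffic spike) = 0.200900 / 0.312179 ≈ 0.6435

P(viral social-media post | traffic spike) ≈ 0.6435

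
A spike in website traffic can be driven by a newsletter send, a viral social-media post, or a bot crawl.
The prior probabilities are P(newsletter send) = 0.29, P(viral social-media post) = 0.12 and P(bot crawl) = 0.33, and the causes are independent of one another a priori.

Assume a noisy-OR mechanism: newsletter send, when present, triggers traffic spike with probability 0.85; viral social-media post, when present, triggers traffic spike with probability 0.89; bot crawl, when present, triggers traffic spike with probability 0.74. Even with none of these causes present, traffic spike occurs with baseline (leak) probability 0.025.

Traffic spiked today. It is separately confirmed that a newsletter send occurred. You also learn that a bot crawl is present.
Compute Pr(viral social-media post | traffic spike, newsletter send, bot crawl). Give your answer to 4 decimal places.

Pr(viral social-media post | traffic spike, newsletter send, bot crawl) ≈ 0.1237

Under noisy-OR, P(traffic spike | causes) = 1 − (1−0.025)·∏(1−qᵢ) over the active causes.
Weight on viral social-media post=true, given the evidence: 0.995817×0.12 = 0.119498
Denominator P(traffic spike | newsletter send, bot crawl): 0.961975×0.88 + 0.995817×0.12 = 0.966036
Posterior = 0.119498 / 0.966036 ≈ 0.1237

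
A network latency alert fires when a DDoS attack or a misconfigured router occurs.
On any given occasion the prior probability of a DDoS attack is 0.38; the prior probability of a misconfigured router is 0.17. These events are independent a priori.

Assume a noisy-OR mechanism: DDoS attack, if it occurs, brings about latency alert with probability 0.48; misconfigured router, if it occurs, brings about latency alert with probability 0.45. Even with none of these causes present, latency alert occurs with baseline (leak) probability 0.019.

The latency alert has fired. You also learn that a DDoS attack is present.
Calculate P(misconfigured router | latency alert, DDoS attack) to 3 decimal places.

P(misconfigured router | latency alert, DDoS attack) ≈ 0.231

Under noisy-OR, P(latency alert | causes) = 1 − (1−0.019)·∏(1−qᵢ) over the active causes.
P(latency alert | DDoS attack) = 0.48988*0.83 + 0.719434*0.17 = 0.406600 + 0.122304 = 0.528904
Of this, 0.122304 comes from 0.719434*0.17 (the misconfigured router=true cases).
P(misconfigured router | latency alert, DDoS attack) = 0.122304 / 0.528904 ≈ 0.231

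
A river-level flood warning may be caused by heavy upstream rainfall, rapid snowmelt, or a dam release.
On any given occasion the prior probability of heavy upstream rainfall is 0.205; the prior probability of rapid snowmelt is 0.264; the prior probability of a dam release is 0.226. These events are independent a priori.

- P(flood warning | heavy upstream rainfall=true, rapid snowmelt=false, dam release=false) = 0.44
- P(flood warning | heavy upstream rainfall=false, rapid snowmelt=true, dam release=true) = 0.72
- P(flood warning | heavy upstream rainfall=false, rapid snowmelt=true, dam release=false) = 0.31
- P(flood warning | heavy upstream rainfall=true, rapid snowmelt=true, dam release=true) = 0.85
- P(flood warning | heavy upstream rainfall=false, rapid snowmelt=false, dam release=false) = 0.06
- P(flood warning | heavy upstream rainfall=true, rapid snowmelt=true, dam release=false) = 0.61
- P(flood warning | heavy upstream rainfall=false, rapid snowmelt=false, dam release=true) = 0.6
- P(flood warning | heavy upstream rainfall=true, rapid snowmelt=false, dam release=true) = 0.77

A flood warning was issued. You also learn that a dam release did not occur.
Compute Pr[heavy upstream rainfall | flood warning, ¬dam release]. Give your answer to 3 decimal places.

Pr[heavy upstream rainfall | flood warning, ¬dam release] ≈ 0.498

Sum P(flood warning|·) weighted by the priors over the 4 (heavy upstream rainfall, rapid snowmelt) configurations:
  P(flood warning | ¬dam release) = 0.06·0.795·0.736 + 0.31·0.795·0.264 + 0.44·0.205·0.736 + 0.61·0.205·0.264
        = 0.035107 + 0.065063 + 0.066387 + 0.033013 = 0.199570
The terms with heavy upstream rainfall present sum to 0.099400, so
  P(heavy upstream rainfall | flood warning, ¬dam release) = 0.099400 / 0.199570 ≈ 0.498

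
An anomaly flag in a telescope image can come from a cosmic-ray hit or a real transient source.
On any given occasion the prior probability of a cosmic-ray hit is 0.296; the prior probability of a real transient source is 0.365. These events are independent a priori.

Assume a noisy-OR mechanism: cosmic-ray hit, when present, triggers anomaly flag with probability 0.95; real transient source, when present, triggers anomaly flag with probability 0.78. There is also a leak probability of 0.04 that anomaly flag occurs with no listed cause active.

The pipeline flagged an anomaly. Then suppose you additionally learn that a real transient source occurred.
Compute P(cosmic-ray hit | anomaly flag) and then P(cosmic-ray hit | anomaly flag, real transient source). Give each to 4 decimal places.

Under noisy-OR, P(anomaly flag | causes) = 1 − (1−0.04)·∏(1−qᵢ) over the active causes.
Sum P(anomaly flag|·) weighted by the priors over the 4 (cosmic-ray hit, real transient source) configurations:
  P(anomaly flag) = 0.04*0.704*0.635 + 0.7888*0.704*0.365 + 0.952*0.296*0.635 + 0.98944*0.296*0.365
        = 0.017882 + 0.202690 + 0.178938 + 0.106899 = 0.506409
The terms with cosmic-ray hit present sum to 0.285837, so
  P(cosmic-ray hit | anomaly flag) = 0.285837 / 0.506409 ≈ 0.5644

With the extra evidence:
Weight on cosmic-ray hit=true, given the evidence: 0.98944*0.296 = 0.292874
The normalizing constant is 0.7888*0.704 + 0.98944*0.296 = 0.848189
P(cosmic-ray hit | anomaly flag, real transient source) = 0.292874/0.848189 ≈ 0.3453
Conditioning on real transient source lowers the posterior on cosmic-ray hit: the classic explaining-away effect in a common-effect structure.

P(cosmic-ray hit | anomaly flag) ≈ 0.5644; P(cosmic-ray hit | anomaly flag, real transient source) ≈ 0.3453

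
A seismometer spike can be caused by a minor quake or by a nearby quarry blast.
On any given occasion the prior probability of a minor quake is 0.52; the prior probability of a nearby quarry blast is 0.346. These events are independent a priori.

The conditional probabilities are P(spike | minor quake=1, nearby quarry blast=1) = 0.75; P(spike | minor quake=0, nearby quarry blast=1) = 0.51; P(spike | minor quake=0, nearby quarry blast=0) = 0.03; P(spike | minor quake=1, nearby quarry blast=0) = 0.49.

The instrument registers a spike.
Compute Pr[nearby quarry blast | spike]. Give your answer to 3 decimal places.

Pr[nearby quarry blast | spike] ≈ 0.555

For the numerator, keep only nearby quarry blast=true terms: 0.084701 + 0.134940 = 0.219641
The normalizing constant is 0.03·0.48·0.654 + 0.51·0.48·0.346 + 0.49·0.52·0.654 + 0.75·0.52·0.346 = 0.395698
Posterior = 0.219641 / 0.395698 ≈ 0.555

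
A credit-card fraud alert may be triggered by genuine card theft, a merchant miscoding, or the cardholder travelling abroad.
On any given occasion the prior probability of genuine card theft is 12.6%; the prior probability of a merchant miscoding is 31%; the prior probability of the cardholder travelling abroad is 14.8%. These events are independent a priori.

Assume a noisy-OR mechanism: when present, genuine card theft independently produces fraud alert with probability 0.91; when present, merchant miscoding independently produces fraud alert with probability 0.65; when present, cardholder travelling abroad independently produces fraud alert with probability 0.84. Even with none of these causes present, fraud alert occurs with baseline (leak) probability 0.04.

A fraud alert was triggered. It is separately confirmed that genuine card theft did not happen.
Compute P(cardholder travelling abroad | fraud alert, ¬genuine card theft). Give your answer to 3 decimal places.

P(cardholder travelling abroad | fraud alert, ¬genuine card theft) ≈ 0.395

Under noisy-OR, P(fraud alert | causes) = 1 − (1−0.04)·∏(1−qᵢ) over the active causes.
Numerator (weight on configurations with cardholder travelling abroad): 0.086434 + 0.043413 = 0.129847
Denominator P(fraud alert | ¬genuine card theft): 0.04×0.69×0.852 + 0.8464×0.69×0.148 + 0.664×0.31×0.852 + 0.94624×0.31×0.148 = 0.328738
P(cardholder travelling abroad | fraud alert, ¬genuine card theft) = 0.129847/0.328738 ≈ 0.395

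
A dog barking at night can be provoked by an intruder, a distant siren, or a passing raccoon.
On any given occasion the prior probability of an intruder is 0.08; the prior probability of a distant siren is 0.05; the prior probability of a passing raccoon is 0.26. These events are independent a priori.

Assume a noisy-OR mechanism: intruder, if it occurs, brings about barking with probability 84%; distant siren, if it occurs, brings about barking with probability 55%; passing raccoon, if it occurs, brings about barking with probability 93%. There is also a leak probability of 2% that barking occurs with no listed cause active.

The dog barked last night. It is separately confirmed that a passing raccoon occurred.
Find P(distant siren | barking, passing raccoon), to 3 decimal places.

Under noisy-OR, P(barking | causes) = 1 − (1−0.02)·∏(1−qᵢ) over the active causes.
P(barking | passing raccoon) = 0.9314×0.92×0.95 + 0.96913×0.92×0.05 + 0.989024×0.08×0.95 + 0.995061×0.08×0.05 = 0.814044 + 0.044580 + 0.075166 + 0.003980 = 0.937770
Restricting to configurations with distant siren present: 0.044580 + 0.003980 = 0.048560.
P(distant siren | barking, passing raccoon) = 0.048560 / 0.937770 ≈ 0.052

P(distant siren | barking, passing raccoon) ≈ 0.052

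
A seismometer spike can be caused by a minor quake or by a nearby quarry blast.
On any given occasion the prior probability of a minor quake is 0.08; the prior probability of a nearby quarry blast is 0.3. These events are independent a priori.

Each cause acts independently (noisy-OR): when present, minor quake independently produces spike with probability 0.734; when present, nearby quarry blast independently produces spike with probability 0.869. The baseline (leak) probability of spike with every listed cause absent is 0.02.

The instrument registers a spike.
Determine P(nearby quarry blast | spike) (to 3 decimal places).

P(nearby quarry blast | spike) ≈ 0.829

Under noisy-OR, P(spike | causes) = 1 − (1−0.02)·∏(1−qᵢ) over the active causes.
Weight on nearby quarry blast=true, given the evidence: 0.240567 + 0.023180 = 0.263747
Denominator P(spike): 0.02*0.92*0.7 + 0.87162*0.92*0.3 + 0.73932*0.08*0.7 + 0.965851*0.08*0.3 = 0.318029
Posterior = 0.263747 / 0.318029 ≈ 0.829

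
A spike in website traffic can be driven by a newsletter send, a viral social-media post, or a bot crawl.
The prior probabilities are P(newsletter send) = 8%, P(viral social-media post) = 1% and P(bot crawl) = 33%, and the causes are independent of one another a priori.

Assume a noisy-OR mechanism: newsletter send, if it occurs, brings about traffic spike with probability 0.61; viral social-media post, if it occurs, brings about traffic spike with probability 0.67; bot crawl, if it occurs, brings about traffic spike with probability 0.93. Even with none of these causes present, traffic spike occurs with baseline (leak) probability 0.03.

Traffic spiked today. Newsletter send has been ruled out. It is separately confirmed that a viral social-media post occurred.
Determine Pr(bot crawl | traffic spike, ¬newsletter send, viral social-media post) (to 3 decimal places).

Pr(bot crawl | traffic spike, ¬newsletter send, viral social-media post) ≈ 0.415

Under noisy-OR, P(traffic spike | causes) = 1 − (1−0.03)·∏(1−qᵢ) over the active causes.
Weight on bot crawl=true, given the evidence: 0.977593*0.33 = 0.322606
The normalizing constant is 0.6799*0.67 + 0.977593*0.33 = 0.778139
Posterior = 0.322606 / 0.778139 ≈ 0.415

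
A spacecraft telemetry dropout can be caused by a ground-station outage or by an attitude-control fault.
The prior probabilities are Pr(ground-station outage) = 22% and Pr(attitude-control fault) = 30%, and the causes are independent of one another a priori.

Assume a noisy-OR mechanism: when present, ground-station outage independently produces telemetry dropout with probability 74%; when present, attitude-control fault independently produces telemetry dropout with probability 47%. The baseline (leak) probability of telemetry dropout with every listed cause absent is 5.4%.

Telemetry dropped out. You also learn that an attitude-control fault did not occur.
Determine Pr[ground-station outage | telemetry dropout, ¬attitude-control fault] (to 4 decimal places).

Under noisy-OR, P(telemetry dropout | causes) = 1 − (1−0.054)·∏(1−qᵢ) over the active causes.
By total probability over both values of ground-station outage:
  P(telemetry dropout | ¬attitude-control fault) = 0.054*0.78 + 0.75404*0.22
        = 0.042120 + 0.165889 = 0.208009
Configurations with ground-station outage contribute 0.165889, so
  P(ground-station outage | telemetry dropout, ¬attitude-control fault) = 0.165889 / 0.208009 ≈ 0.7975

Pr[ground-station outage | telemetry dropout, ¬attitude-control fault] ≈ 0.7975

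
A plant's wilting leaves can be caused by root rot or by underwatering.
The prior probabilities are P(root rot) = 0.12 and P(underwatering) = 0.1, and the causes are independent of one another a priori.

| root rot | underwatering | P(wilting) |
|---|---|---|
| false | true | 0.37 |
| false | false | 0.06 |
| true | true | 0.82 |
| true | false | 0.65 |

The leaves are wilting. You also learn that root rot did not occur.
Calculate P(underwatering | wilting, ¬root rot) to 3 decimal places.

P(wilting | ¬root rot) = 0.06·0.9 + 0.37·0.1 = 0.054000 + 0.037000 = 0.091000
Of this, 0.037000 comes from 0.37·0.1 (the underwatering=true cases).
P(underwatering | wilting, ¬root rot) = 0.037000 / 0.091000 ≈ 0.407

P(underwatering | wilting, ¬root rot) ≈ 0.407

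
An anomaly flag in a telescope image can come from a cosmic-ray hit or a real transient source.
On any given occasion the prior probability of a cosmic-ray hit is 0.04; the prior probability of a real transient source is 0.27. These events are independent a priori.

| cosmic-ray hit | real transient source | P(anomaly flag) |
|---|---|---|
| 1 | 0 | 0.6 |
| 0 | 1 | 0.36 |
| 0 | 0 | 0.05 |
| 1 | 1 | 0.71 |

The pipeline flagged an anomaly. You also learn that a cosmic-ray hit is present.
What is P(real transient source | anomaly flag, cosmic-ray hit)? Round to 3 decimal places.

P(real transient source | anomaly flag, cosmic-ray hit) ≈ 0.304

Numerator (weight on configurations with real transient source): 0.71*0.27 = 0.191700
Normalizer over all consistent configurations: 0.6*0.73 + 0.71*0.27 = 0.629700
Posterior = 0.191700 / 0.629700 ≈ 0.304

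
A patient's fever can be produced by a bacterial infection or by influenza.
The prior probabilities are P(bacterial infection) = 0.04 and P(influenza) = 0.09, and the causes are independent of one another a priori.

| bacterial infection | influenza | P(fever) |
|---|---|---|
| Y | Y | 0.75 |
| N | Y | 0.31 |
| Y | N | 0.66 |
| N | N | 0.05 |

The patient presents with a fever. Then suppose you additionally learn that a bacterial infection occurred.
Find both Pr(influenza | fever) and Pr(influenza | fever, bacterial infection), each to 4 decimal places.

P(fever) = 0.05*0.96*0.91 + 0.31*0.96*0.09 + 0.66*0.04*0.91 + 0.75*0.04*0.09 = 0.043680 + 0.026784 + 0.024024 + 0.002700 = 0.097188
Of this, 0.029484 comes from 0.026784 + 0.002700 (the influenza=true cases).
Hence the posterior is 0.029484/0.097188 ≈ 0.3034.

Now condition on the additional information:
By total probability over both values of influenza:
  P(fever | bacterial infection) = 0.66·0.91 + 0.75·0.09
        = 0.600600 + 0.067500 = 0.668100
Configurations with influenza contribute 0.067500, so
  P(influenza | fever, bacterial infection) = 0.067500 / 0.668100 ≈ 0.1010
The drop from 0.3034 to 0.1010 is the explaining-away (discounting) effect.

Pr(influenza | fever) ≈ 0.3034; Pr(influenza | fever, bacterial infection) ≈ 0.1010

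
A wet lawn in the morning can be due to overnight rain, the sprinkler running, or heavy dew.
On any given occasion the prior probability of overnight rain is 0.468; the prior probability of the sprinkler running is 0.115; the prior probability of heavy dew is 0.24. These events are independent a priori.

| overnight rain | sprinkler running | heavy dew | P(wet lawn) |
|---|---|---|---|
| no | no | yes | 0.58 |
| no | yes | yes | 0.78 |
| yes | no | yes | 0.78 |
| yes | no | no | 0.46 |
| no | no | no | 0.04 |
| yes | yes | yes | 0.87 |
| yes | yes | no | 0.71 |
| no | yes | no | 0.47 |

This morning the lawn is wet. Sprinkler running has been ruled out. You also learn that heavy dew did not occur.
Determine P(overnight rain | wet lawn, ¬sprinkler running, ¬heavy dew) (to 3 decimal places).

P(overnight rain | wet lawn, ¬sprinkler running, ¬heavy dew) ≈ 0.910

Weight on overnight rain=true, given the evidence: 0.46×0.468 = 0.215280
The normalizing constant is 0.04×0.532 + 0.46×0.468 = 0.236560
Posterior = 0.215280 / 0.236560 ≈ 0.910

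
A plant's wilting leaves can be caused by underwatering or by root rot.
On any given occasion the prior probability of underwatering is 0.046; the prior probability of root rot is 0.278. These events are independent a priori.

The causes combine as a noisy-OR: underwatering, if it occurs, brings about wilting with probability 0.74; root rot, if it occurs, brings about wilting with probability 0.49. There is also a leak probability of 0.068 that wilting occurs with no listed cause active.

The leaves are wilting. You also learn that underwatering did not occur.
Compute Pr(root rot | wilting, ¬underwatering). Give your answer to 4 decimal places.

Pr(root rot | wilting, ¬underwatering) ≈ 0.7482

Under noisy-OR, P(wilting | causes) = 1 − (1−0.068)·∏(1−qᵢ) over the active causes.
Numerator (weight on configurations with root rot): 0.52468·0.278 = 0.145861
Denominator P(wilting | ¬underwatering): 0.068·0.722 + 0.52468·0.278 = 0.194957
P(root rot | wilting, ¬underwatering) = 0.145861/0.194957 ≈ 0.7482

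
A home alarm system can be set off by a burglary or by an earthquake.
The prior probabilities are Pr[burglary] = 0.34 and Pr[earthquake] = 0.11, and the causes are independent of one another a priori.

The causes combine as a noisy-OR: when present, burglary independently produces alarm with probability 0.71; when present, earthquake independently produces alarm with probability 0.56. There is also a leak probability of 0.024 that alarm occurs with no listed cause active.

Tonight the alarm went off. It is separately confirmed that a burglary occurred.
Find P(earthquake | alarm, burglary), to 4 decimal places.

P(earthquake | alarm, burglary) ≈ 0.1311

Under noisy-OR, P(alarm | causes) = 1 − (1−0.024)·∏(1−qᵢ) over the active causes.
By total probability over both values of earthquake:
  P(alarm | burglary) = 0.71696*0.89 + 0.875462*0.11
        = 0.638094 + 0.096301 = 0.734395
Configurations with earthquake contribute 0.096301, so
  P(earthquake | alarm, burglary) = 0.096301 / 0.734395 ≈ 0.1311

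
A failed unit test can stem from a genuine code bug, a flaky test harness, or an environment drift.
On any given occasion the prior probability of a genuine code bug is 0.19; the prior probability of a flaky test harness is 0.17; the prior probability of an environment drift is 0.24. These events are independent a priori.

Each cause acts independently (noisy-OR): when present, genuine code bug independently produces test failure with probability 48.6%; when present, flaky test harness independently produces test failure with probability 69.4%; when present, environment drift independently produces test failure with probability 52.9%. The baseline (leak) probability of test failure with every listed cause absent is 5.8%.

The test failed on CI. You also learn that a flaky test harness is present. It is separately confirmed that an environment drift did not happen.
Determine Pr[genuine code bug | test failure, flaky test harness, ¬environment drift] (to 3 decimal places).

Pr[genuine code bug | test failure, flaky test harness, ¬environment drift] ≈ 0.219

Under noisy-OR, P(test failure | causes) = 1 − (1−0.058)·∏(1−qᵢ) over the active causes.
For the numerator, keep only genuine code bug=true terms: 0.851838·0.19 = 0.161849
Normalizer over all consistent configurations: 0.711748·0.81 + 0.851838·0.19 = 0.738365
Posterior = 0.161849 / 0.738365 ≈ 0.219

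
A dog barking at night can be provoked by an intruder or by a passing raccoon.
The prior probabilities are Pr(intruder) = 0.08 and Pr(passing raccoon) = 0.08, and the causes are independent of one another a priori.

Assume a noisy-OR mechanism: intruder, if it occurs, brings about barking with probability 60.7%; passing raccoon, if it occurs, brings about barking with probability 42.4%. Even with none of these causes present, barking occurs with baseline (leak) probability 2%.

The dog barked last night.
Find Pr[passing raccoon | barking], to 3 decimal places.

Pr[passing raccoon | barking] ≈ 0.373

Under noisy-OR, P(barking | causes) = 1 − (1−0.02)·∏(1−qᵢ) over the active causes.
Weight on passing raccoon=true, given the evidence: 0.032054 + 0.004980 = 0.037034
Normalizer over all consistent configurations: 0.02*0.92*0.92 + 0.43552*0.92*0.08 + 0.61486*0.08*0.92 + 0.778159*0.08*0.08 = 0.099216
P(passing raccoon | barking) = 0.037034/0.099216 ≈ 0.373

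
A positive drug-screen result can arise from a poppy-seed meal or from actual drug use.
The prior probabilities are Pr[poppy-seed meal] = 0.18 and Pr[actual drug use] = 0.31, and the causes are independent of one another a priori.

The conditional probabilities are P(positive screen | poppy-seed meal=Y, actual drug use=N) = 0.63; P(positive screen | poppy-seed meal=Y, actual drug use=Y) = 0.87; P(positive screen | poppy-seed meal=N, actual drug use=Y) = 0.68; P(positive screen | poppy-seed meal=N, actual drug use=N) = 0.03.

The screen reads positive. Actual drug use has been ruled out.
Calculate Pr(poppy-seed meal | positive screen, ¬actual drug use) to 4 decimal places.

Sum P(positive screen|·) weighted by the priors over both values of poppy-seed meal:
  P(positive screen | ¬actual drug use) = 0.03*0.82 + 0.63*0.18
        = 0.024600 + 0.113400 = 0.138000
Keeping only the poppy-seed meal-present terms gives 0.113400, so
  P(poppy-seed meal | positive screen, ¬actual drug use) = 0.113400 / 0.138000 ≈ 0.8217

Pr(poppy-seed meal | positive screen, ¬actual drug use) ≈ 0.8217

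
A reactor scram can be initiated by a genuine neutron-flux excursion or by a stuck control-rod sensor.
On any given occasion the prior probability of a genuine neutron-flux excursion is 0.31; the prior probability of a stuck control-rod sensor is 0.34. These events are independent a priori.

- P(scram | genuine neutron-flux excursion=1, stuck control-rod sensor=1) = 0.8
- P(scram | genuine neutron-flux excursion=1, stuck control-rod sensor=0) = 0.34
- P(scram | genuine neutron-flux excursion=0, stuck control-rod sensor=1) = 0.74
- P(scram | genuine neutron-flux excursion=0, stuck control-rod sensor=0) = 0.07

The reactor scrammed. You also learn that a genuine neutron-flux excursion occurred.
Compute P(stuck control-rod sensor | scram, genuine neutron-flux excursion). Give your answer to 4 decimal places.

P(scram | genuine neutron-flux excursion) = 0.34*0.66 + 0.8*0.34 = 0.224400 + 0.272000 = 0.496400
The stuck control-rod sensor-present share is 0.8*0.34 = 0.272000.
Hence the posterior is 0.272000/0.496400 ≈ 0.5479.

P(stuck control-rod sensor | scram, genuine neutron-flux excursion) ≈ 0.5479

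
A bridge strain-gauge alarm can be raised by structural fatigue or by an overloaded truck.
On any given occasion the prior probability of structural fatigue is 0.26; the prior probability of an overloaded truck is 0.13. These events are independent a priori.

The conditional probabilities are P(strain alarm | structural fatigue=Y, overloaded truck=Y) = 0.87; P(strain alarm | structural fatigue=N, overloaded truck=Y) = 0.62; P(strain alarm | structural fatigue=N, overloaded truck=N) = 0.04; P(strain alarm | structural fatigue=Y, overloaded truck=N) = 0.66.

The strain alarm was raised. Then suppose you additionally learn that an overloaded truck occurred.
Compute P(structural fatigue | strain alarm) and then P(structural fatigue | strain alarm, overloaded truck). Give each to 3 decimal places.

P(strain alarm) = 0.04·0.74·0.87 + 0.62·0.74·0.13 + 0.66·0.26·0.87 + 0.87·0.26·0.13 = 0.025752 + 0.059644 + 0.149292 + 0.029406 = 0.264094
Restricting to configurations with structural fatigue present: 0.149292 + 0.029406 = 0.178698.
P(structural fatigue | strain alarm) = 0.178698 / 0.264094 ≈ 0.677

Now also conditioning on overloaded truck=true:
Enumerate both values of structural fatigue and weight by the priors:
  P(strain alarm | overloaded truck) = 0.62×0.74 + 0.87×0.26
        = 0.458800 + 0.226200 = 0.685000
Configurations with structural fatigue contribute 0.226200, so
  P(structural fatigue | strain alarm, overloaded truck) = 0.226200 / 0.685000 ≈ 0.330

P(structural fatigue | strain alarm) ≈ 0.677; P(structural fatigue | strain alarm, overloaded truck) ≈ 0.330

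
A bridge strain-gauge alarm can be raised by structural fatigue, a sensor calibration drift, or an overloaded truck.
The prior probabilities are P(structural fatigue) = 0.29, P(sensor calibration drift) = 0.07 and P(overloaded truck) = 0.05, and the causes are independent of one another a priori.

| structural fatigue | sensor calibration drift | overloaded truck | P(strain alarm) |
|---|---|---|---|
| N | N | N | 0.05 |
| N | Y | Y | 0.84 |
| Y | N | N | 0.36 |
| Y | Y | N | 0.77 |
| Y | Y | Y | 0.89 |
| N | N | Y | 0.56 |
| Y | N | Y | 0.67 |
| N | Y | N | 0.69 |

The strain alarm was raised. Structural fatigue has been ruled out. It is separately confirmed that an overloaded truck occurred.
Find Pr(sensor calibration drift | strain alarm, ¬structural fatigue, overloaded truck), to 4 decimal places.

Enumerate both values of sensor calibration drift and weight by the priors:
  P(strain alarm | ¬structural fatigue, overloaded truck) = 0.56*0.93 + 0.84*0.07
        = 0.520800 + 0.058800 = 0.579600
The terms with sensor calibration drift present sum to 0.058800, so
  P(sensor calibration drift | strain alarm, ¬structural fatigue, overloaded truck) = 0.058800 / 0.579600 ≈ 0.1014

Pr(sensor calibration drift | strain alarm, ¬structural fatigue, overloaded truck) ≈ 0.1014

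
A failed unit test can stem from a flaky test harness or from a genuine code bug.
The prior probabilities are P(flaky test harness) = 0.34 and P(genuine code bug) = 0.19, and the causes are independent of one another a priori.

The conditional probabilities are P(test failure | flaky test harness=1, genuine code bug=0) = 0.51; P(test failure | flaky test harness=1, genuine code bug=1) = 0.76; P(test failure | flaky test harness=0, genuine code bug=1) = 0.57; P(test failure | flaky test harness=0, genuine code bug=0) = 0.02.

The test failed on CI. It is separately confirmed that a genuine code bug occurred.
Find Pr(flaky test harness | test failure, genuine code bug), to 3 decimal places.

P(test failure | genuine code bug) = 0.57×0.66 + 0.76×0.34 = 0.376200 + 0.258400 = 0.634600
Of this, 0.258400 comes from 0.76×0.34 (the flaky test harness=true cases).
Hence the posterior is 0.258400/0.634600 ≈ 0.407.

Pr(flaky test harness | test failure, genuine code bug) ≈ 0.407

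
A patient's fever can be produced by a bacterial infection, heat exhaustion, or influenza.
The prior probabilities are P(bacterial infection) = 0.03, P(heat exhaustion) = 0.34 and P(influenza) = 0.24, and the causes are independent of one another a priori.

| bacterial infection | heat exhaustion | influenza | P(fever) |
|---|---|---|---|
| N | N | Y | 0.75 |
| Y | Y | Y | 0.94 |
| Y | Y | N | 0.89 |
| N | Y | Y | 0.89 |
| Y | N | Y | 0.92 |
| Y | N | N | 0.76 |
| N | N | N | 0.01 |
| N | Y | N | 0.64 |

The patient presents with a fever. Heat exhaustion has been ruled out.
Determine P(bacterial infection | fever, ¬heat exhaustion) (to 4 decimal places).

P(bacterial infection | fever, ¬heat exhaustion) ≈ 0.1163

Weight on bacterial infection=true, given the evidence: 0.017328 + 0.006624 = 0.023952
Denominator P(fever | ¬heat exhaustion): 0.01×0.97×0.76 + 0.75×0.97×0.24 + 0.76×0.03×0.76 + 0.92×0.03×0.24 = 0.205924
Posterior = 0.023952 / 0.205924 ≈ 0.1163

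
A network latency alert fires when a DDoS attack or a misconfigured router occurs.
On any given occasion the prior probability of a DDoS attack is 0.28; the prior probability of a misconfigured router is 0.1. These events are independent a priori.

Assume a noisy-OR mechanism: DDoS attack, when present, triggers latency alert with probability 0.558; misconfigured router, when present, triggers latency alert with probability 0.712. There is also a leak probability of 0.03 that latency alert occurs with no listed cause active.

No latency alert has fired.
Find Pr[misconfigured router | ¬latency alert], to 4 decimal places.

Under noisy-OR, P(latency alert | causes) = 1 − (1−0.03)·∏(1−qᵢ) over the active causes.
P(¬latency alert) = 0.97·0.72·0.9 + 0.27936·0.72·0.1 + 0.42874·0.28·0.9 + 0.123477·0.28·0.1 = 0.628560 + 0.020114 + 0.108042 + 0.003457 = 0.760173
Of this, 0.023571 comes from 0.020114 + 0.003457 (the misconfigured router=true cases).
Hence the posterior is 0.023571/0.760173 ≈ 0.0310.

Pr[misconfigured router | ¬latency alert] ≈ 0.0310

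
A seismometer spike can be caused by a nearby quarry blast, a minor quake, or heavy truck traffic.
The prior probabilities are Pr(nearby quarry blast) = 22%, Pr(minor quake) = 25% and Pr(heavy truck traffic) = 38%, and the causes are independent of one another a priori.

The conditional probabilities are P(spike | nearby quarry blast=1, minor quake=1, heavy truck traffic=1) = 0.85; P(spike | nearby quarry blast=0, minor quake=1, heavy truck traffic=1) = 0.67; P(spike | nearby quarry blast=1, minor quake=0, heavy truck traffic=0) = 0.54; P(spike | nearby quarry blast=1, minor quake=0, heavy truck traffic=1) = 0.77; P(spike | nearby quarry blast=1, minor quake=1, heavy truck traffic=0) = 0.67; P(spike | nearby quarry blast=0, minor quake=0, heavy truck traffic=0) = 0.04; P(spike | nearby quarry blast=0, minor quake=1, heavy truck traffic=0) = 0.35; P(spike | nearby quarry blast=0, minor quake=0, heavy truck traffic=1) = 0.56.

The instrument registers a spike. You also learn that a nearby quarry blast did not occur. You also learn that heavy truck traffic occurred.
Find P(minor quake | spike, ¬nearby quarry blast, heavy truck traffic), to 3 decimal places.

P(minor quake | spike, ¬nearby quarry blast, heavy truck traffic) ≈ 0.285

For the numerator, keep only minor quake=true terms: 0.67*0.25 = 0.167500
Normalizer over all consistent configurations: 0.56*0.75 + 0.67*0.25 = 0.587500
Posterior = 0.167500 / 0.587500 ≈ 0.285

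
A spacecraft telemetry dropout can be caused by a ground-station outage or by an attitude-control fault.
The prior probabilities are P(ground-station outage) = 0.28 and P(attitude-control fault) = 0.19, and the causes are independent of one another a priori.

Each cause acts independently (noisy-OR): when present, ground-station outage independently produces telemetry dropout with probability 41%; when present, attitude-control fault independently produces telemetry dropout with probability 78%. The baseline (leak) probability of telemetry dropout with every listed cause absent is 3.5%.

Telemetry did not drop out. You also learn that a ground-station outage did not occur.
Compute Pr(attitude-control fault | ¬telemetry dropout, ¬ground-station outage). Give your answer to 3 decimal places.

Pr(attitude-control fault | ¬telemetry dropout, ¬ground-station outage) ≈ 0.049

Under noisy-OR, P(telemetry dropout | causes) = 1 − (1−0.035)·∏(1−qᵢ) over the active causes.
P(¬telemetry dropout | ¬ground-station outage) = 0.965·0.81 + 0.2123·0.19 = 0.781650 + 0.040337 = 0.821987
The attitude-control fault-present share is 0.2123·0.19 = 0.040337.
Hence the posterior is 0.040337/0.821987 ≈ 0.049.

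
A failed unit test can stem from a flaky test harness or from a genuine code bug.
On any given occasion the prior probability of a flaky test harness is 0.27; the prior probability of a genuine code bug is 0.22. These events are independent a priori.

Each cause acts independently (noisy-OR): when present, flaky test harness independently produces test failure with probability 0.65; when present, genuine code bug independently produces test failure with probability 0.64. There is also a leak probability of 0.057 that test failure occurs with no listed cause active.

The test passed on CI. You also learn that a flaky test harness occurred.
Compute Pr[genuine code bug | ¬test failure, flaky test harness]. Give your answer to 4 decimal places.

Under noisy-OR, P(test failure | causes) = 1 − (1−0.057)·∏(1−qᵢ) over the active causes.
Enumerate both values of genuine code bug and weight by the priors:
  P(¬test failure | flaky test harness) = 0.33005×0.78 + 0.118818×0.22
        = 0.257439 + 0.026140 = 0.283579
Configurations with genuine code bug contribute 0.026140, so
  P(genuine code bug | ¬test failure, flaky test harness) = 0.026140 / 0.283579 ≈ 0.0922

Pr[genuine code bug | ¬test failure, flaky test harness] ≈ 0.0922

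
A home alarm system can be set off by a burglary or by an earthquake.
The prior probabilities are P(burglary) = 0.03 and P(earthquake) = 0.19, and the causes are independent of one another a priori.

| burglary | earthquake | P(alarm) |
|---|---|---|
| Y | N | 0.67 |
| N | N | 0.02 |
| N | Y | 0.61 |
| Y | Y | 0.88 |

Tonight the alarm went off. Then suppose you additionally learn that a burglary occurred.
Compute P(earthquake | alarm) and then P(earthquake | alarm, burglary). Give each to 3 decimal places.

P(alarm) = 0.02*0.97*0.81 + 0.61*0.97*0.19 + 0.67*0.03*0.81 + 0.88*0.03*0.19 = 0.015714 + 0.112423 + 0.016281 + 0.005016 = 0.149434
Restricting to configurations with earthquake present: 0.112423 + 0.005016 = 0.117439.
So P(earthquake | alarm) = 0.117439/0.149434 ≈ 0.786.

Now condition on the additional information:
P(alarm | burglary) = 0.67*0.81 + 0.88*0.19 = 0.542700 + 0.167200 = 0.709900
Restricting to configurations with earthquake present: 0.88*0.19 = 0.167200.
Hence the posterior is 0.167200/0.709900 ≈ 0.236.
The drop from 0.786 to 0.236 is the explaining-away (discounting) effect.

P(earthquake | alarm) ≈ 0.786; P(earthquake | alarm, burglary) ≈ 0.236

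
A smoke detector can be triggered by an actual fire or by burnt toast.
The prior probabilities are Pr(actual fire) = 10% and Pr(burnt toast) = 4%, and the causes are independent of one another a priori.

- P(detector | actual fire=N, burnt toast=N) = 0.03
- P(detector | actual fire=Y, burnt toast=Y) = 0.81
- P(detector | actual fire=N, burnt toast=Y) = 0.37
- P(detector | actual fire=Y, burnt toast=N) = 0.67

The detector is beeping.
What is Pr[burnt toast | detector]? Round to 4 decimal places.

P(detector) = 0.03*0.9*0.96 + 0.37*0.9*0.04 + 0.67*0.1*0.96 + 0.81*0.1*0.04 = 0.025920 + 0.013320 + 0.064320 + 0.003240 = 0.106800
Restricting to configurations with burnt toast present: 0.013320 + 0.003240 = 0.016560.
So P(burnt toast | detector) = 0.016560/0.106800 ≈ 0.1551.

Pr[burnt toast | detector] ≈ 0.1551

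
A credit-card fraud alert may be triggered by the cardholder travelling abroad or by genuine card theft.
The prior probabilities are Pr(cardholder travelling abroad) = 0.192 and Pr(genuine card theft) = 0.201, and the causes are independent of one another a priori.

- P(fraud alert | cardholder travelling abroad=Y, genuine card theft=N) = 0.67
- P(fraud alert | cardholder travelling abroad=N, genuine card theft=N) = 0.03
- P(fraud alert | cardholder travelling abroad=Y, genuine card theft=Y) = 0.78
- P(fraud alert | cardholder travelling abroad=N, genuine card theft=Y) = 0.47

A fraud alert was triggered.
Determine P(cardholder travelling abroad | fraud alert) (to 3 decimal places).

Numerator (weight on configurations with cardholder travelling abroad): 0.102783 + 0.030102 = 0.132885
Normalizer over all consistent configurations: 0.03*0.808*0.799 + 0.47*0.808*0.201 + 0.67*0.192*0.799 + 0.78*0.192*0.201 = 0.228585
P(cardholder travelling abroad | fraud alert) = 0.132885/0.228585 ≈ 0.581

P(cardholder travelling abroad | fraud alert) ≈ 0.581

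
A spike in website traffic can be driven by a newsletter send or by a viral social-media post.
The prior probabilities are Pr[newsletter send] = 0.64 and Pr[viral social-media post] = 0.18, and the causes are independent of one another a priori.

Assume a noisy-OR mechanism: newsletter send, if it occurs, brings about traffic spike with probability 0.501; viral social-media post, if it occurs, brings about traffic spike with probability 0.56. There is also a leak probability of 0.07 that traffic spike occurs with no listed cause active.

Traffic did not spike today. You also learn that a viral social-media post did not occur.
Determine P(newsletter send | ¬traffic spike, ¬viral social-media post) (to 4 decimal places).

P(newsletter send | ¬traffic spike, ¬viral social-media post) ≈ 0.4701

Under noisy-OR, P(traffic spike | causes) = 1 − (1−0.07)·∏(1−qᵢ) over the active causes.
Sum P(¬traffic spike|·) weighted by the priors over both values of newsletter send:
  P(¬traffic spike | ¬viral social-media post) = 0.93·0.36 + 0.46407·0.64
        = 0.334800 + 0.297005 = 0.631805
Configurations with newsletter send contribute 0.297005, so
  P(newsletter send | ¬traffic spike, ¬viral social-media post) = 0.297005 / 0.631805 ≈ 0.4701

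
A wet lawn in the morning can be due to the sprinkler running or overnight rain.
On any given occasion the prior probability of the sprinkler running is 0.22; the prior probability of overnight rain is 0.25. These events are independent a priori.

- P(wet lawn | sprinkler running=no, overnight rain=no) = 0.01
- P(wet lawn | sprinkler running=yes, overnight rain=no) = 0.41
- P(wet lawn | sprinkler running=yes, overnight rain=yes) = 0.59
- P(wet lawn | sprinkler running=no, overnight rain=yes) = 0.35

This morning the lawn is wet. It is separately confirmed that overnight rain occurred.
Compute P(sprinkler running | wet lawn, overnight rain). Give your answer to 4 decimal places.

P(sprinkler running | wet lawn, overnight rain) ≈ 0.3222

P(wet lawn | overnight rain) = 0.35×0.78 + 0.59×0.22 = 0.273000 + 0.129800 = 0.402800
The sprinkler running-present share is 0.59×0.22 = 0.129800.
P(sprinkler running | wet lawn, overnight rain) = 0.129800 / 0.402800 ≈ 0.3222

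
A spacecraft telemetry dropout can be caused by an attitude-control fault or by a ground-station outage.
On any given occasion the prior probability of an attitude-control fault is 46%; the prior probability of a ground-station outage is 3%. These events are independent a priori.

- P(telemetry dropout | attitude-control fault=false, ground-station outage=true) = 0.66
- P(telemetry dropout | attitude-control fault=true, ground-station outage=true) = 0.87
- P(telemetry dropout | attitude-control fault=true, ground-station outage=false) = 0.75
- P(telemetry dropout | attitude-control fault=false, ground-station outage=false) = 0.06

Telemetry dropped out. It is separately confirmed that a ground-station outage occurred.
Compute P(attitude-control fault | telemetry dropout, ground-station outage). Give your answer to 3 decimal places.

By total probability over both values of attitude-control fault:
  P(telemetry dropout | ground-station outage) = 0.66·0.54 + 0.87·0.46
        = 0.356400 + 0.400200 = 0.756600
Keeping only the attitude-control fault-present terms gives 0.400200, so
  P(attitude-control fault | telemetry dropout, ground-station outage) = 0.400200 / 0.756600 ≈ 0.529

P(attitude-control fault | telemetry dropout, ground-station outage) ≈ 0.529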